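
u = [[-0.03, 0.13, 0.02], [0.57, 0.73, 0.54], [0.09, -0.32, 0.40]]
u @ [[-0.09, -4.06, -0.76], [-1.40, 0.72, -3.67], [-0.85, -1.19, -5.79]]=[[-0.20, 0.19, -0.57], [-1.53, -2.43, -6.24], [0.10, -1.07, -1.21]]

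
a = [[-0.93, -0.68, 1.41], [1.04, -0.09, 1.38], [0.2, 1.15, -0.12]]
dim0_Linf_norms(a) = [1.04, 1.15, 1.41]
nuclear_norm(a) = 4.56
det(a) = 2.91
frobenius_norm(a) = 2.77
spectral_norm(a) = 2.12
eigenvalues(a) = [(1.3+0j), (-1.22+0.86j), (-1.22-0.86j)]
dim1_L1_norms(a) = [3.02, 2.51, 1.47]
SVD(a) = [[0.78,0.42,-0.47], [0.55,-0.81,0.19], [-0.30,-0.41,-0.86]] @ diag([2.1183247541998975, 1.5565528230508605, 0.8810468459715077]) @ [[-0.10, -0.43, 0.90], [-0.84, -0.44, -0.3], [0.53, -0.79, -0.32]]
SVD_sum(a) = [[-0.16, -0.72, 1.48],[-0.11, -0.51, 1.05],[0.06, 0.27, -0.56]] + [[-0.55, -0.29, -0.2], [1.06, 0.55, 0.38], [0.54, 0.28, 0.19]] + [[-0.22, 0.32, 0.13], [0.09, -0.13, -0.06], [-0.4, 0.60, 0.25]]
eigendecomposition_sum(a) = [[0.07+0.00j, (0.12-0j), (0.19+0j)], [(0.32+0j), 0.53-0.00j, 0.83+0.00j], [0.27+0.00j, 0.45-0.00j, 0.70+0.00j]] + [[(-0.5+0.51j), -0.40-0.69j, (0.61+0.68j)], [0.36+0.19j, (-0.31+0.33j), 0.27-0.44j], [(-0.04-0.32j), 0.35+0.06j, (-0.41+0.02j)]] + [[(-0.5-0.51j), (-0.4+0.69j), 0.61-0.68j], [(0.36-0.19j), -0.31-0.33j, (0.27+0.44j)], [-0.04+0.32j, 0.35-0.06j, -0.41-0.02j]]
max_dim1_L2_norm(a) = 1.82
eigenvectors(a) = [[(0.17+0j), (0.81+0j), 0.81-0.00j], [0.75+0.00j, (-0.13-0.44j), (-0.13+0.44j)], [0.63+0.00j, -0.23+0.28j, -0.23-0.28j]]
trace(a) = -1.14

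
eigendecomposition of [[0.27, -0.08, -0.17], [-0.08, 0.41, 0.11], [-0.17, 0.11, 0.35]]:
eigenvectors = [[-0.49, 0.78, -0.4], [0.61, -0.03, -0.79], [0.63, 0.63, 0.46]]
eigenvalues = [0.59, 0.14, 0.31]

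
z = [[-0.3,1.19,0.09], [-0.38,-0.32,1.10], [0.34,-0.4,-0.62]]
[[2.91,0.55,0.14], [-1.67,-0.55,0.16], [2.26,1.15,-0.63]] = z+[[3.21, -0.64, 0.05],  [-1.29, -0.23, -0.94],  [1.92, 1.55, -0.01]]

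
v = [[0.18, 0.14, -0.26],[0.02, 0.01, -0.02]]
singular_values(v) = [0.35, 0.01]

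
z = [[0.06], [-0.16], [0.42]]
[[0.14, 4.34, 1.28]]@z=[[-0.15]]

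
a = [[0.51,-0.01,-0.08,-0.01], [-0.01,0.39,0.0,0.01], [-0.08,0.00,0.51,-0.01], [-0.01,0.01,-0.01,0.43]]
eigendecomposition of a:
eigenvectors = [[0.71,-0.47,0.51,-0.09], [-0.04,0.21,0.07,-0.98], [-0.71,-0.49,0.51,-0.04], [-0.00,0.70,0.69,0.2]]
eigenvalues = [0.59, 0.45, 0.42, 0.39]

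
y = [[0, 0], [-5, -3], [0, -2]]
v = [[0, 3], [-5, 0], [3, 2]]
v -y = [[0, 3], [0, 3], [3, 4]]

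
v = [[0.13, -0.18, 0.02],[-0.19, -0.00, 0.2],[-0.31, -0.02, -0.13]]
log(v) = [[-1.03,-0.49,1.00],[0.99,-1.45,1.91],[-1.93,-1.54,-1.64]]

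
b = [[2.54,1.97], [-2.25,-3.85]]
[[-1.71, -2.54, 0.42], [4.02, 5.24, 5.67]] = b @ [[0.25, 0.1, 2.39], [-1.19, -1.42, -2.87]]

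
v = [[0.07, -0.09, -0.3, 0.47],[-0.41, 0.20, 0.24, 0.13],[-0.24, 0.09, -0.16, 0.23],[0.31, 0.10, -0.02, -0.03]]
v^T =[[0.07,-0.41,-0.24,0.31],[-0.09,0.20,0.09,0.10],[-0.3,0.24,-0.16,-0.02],[0.47,0.13,0.23,-0.03]]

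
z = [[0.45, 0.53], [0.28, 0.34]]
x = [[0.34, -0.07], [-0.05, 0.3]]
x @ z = [[0.13, 0.16],  [0.06, 0.08]]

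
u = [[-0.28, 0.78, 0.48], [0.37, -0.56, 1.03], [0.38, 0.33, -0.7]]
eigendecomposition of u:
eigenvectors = [[0.73+0.00j, 0.59+0.25j, 0.59-0.25j], [0.57+0.00j, (-0.73+0j), (-0.73-0j)], [0.37+0.00j, (0.14-0.21j), 0.14+0.21j]]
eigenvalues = [(0.57+0j), (-1.06+0.16j), (-1.06-0.16j)]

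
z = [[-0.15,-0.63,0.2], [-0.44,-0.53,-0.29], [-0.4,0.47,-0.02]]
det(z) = -0.17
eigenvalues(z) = [(-0.88+0j), (0.09+0.43j), (0.09-0.43j)]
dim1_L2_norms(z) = [0.68, 0.75, 0.62]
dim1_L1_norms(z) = [0.98, 1.26, 0.89]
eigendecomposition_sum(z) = [[(-0.34+0j), (-0.49+0j), -0.09+0.00j], [-0.38+0.00j, -0.55+0.00j, (-0.1+0j)], [0.05-0.00j, 0.07-0.00j, (0.01-0j)]] + [[(0.1+0.12j), -0.07-0.11j, (0.14-0.05j)], [-0.03-0.09j, (0.01+0.08j), -0.10-0.00j], [(-0.23+0.06j), 0.20-0.02j, (-0.02+0.23j)]] + [[(0.1-0.12j),(-0.07+0.11j),0.14+0.05j], [(-0.03+0.09j),(0.01-0.08j),-0.10+0.00j], [(-0.23-0.06j),0.20+0.02j,(-0.02-0.23j)]]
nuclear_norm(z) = 1.87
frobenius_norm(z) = 1.18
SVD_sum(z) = [[-0.16, -0.61, -0.03], [-0.16, -0.62, -0.03], [0.09, 0.34, 0.02]] + [[0.09, -0.02, 0.03], [-0.33, 0.09, -0.13], [-0.44, 0.12, -0.17]] + [[-0.08, 0.01, 0.20], [0.05, -0.01, -0.13], [-0.05, 0.01, 0.13]]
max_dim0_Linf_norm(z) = 0.63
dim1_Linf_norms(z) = [0.63, 0.53, 0.47]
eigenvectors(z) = [[(0.66+0j), 0.21+0.47j, (0.21-0.47j)], [0.74+0.00j, -0.01-0.33j, (-0.01+0.33j)], [-0.10+0.00j, (-0.79+0j), (-0.79-0j)]]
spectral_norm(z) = 0.97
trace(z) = -0.70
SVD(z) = [[-0.66, -0.16, -0.74], [-0.66, 0.59, 0.46], [0.36, 0.79, -0.49]] @ diag([0.9675069806094324, 0.6151540389101418, 0.291231438695343]) @ [[0.25, 0.97, 0.05],[-0.9, 0.25, -0.36],[0.36, -0.04, -0.93]]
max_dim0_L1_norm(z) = 1.63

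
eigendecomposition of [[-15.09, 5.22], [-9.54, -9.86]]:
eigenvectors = [[-0.22+0.55j, -0.22-0.55j],[-0.80+0.00j, (-0.8-0j)]]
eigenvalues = [(-12.47+6.55j), (-12.47-6.55j)]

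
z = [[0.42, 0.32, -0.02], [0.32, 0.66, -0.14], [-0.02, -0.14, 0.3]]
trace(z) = 1.38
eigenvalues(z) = [0.91, 0.16, 0.31]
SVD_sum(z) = [[0.27, 0.40, -0.10], [0.4, 0.60, -0.15], [-0.1, -0.15, 0.04]] + [[0.08,  -0.02,  0.13],[-0.02,  0.00,  -0.03],[0.13,  -0.03,  0.22]] + [[0.07,-0.06,-0.05], [-0.06,0.05,0.04], [-0.05,0.04,0.04]]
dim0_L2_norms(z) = [0.53, 0.75, 0.33]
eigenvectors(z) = [[-0.54, -0.67, 0.51], [-0.81, 0.57, -0.12], [0.21, 0.48, 0.85]]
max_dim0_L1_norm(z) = 1.12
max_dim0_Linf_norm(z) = 0.66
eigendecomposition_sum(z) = [[0.27, 0.40, -0.1], [0.4, 0.6, -0.15], [-0.10, -0.15, 0.04]] + [[0.07, -0.06, -0.05], [-0.06, 0.05, 0.04], [-0.05, 0.04, 0.04]] + [[0.08, -0.02, 0.13], [-0.02, 0.0, -0.03], [0.13, -0.03, 0.22]]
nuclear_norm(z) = 1.38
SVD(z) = [[-0.54, 0.51, -0.67], [-0.81, -0.12, 0.57], [0.21, 0.85, 0.48]] @ diag([0.9082969869255857, 0.3084625155859792, 0.16324049748843505]) @ [[-0.54, -0.81, 0.21],[0.51, -0.12, 0.85],[-0.67, 0.57, 0.48]]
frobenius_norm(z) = 0.97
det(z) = 0.05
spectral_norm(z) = 0.91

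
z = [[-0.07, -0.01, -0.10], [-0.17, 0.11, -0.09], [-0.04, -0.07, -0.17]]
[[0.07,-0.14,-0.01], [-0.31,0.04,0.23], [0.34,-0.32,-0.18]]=z@[[2.02, -0.55, -1.71], [-1.26, 0.86, 0.48], [-1.96, 1.66, 1.25]]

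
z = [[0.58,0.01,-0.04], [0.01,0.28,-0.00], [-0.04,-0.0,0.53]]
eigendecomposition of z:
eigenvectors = [[0.87, 0.48, -0.03], [0.03, 0.02, 1.00], [-0.48, 0.88, -0.01]]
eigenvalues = [0.6, 0.51, 0.28]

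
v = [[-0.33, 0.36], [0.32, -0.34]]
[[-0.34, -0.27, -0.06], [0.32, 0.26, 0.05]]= v@[[0.36, 0.4, -0.10], [-0.61, -0.38, -0.25]]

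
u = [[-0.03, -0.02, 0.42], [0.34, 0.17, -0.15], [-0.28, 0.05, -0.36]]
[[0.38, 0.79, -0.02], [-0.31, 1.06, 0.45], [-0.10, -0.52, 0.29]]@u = [[0.26, 0.13, 0.05], [0.24, 0.21, -0.45], [-0.26, -0.07, -0.07]]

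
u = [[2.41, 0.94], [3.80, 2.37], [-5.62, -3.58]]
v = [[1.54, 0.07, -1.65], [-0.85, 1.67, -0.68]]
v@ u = [[13.25, 7.52],  [8.12, 5.59]]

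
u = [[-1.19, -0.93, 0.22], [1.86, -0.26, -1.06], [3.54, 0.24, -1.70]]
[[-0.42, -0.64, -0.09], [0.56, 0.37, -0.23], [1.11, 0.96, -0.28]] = u @ [[0.37, -0.11, -0.2], [0.01, 0.66, 0.3], [0.12, -0.70, -0.21]]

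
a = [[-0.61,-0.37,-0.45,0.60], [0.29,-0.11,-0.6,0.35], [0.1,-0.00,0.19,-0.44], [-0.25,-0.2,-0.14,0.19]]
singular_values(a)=[1.25, 0.65, 0.23, 0.04]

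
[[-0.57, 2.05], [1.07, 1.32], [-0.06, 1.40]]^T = [[-0.57, 1.07, -0.06], [2.05, 1.32, 1.4]]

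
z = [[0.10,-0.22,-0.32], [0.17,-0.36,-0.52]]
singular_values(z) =[0.77, 0.0]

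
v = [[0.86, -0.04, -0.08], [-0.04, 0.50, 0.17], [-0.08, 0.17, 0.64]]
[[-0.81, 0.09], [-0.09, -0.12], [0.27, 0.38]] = v@[[-0.92, 0.15], [-0.4, -0.48], [0.42, 0.74]]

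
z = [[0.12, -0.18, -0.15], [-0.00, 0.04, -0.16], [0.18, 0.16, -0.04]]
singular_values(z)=[0.28, 0.25, 0.13]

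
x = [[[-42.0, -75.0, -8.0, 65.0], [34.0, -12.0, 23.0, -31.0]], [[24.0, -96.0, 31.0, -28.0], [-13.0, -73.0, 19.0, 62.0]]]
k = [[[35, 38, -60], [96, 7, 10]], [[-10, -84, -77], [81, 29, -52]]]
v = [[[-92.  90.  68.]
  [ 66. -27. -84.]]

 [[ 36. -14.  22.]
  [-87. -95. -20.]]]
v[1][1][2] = -20.0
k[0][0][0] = 35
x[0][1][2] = 23.0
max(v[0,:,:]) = 90.0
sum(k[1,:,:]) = -113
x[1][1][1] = -73.0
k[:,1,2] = [10, -52]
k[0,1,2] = 10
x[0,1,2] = 23.0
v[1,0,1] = -14.0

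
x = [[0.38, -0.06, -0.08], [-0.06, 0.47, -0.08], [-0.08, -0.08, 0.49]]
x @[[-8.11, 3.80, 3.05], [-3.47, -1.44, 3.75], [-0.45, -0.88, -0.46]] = [[-2.84, 1.60, 0.97],[-1.11, -0.83, 1.62],[0.71, -0.62, -0.77]]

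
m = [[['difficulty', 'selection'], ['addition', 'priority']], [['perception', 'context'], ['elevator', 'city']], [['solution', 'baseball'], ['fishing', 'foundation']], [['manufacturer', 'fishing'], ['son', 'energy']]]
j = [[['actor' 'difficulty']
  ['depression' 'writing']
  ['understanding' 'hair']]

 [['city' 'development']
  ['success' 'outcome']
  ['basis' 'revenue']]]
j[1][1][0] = 'success'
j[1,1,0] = 'success'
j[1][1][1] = 'outcome'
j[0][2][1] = 'hair'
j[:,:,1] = [['difficulty', 'writing', 'hair'], ['development', 'outcome', 'revenue']]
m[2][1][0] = 'fishing'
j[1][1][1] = 'outcome'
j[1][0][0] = 'city'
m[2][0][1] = 'baseball'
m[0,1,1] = 'priority'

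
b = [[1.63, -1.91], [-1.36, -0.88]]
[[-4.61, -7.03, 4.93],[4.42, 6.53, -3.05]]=b @ [[-3.10, -4.63, 2.52], [-0.23, -0.27, -0.43]]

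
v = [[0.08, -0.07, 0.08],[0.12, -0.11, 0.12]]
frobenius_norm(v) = 0.24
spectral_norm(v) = 0.24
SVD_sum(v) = [[0.08, -0.07, 0.08], [0.12, -0.11, 0.12]] + [[0.0, 0.0, 0.00], [-0.00, -0.00, -0.0]]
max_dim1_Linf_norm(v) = 0.12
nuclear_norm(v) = 0.24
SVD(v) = [[-0.55, -0.84],[-0.84, 0.55]] @ diag([0.24206308834719426, 0.002336933849814661]) @ [[-0.60, 0.54, -0.6], [-0.38, -0.84, -0.38]]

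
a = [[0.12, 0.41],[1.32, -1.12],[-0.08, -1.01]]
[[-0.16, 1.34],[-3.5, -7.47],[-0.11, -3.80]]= a@[[-2.40,  -2.31], [0.3,  3.95]]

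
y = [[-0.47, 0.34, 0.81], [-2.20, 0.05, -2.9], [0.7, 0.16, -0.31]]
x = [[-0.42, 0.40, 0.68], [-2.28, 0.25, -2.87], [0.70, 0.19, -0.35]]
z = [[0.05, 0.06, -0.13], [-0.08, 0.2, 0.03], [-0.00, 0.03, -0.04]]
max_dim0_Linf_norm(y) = 2.9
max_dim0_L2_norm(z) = 0.21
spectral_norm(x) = 3.69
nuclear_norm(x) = 5.20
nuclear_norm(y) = 5.16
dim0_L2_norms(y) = [2.36, 0.38, 3.03]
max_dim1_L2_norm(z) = 0.22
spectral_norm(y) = 3.66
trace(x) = -0.52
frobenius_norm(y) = 3.85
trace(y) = -0.73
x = z + y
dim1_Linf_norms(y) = [0.81, 2.9, 0.7]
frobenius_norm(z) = 0.27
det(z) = -0.00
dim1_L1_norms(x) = [1.5, 5.4, 1.24]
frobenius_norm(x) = 3.87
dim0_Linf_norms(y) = [2.2, 0.34, 2.9]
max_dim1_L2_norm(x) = 3.67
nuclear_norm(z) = 0.39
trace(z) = 0.21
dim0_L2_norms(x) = [2.42, 0.51, 2.97]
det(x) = -1.73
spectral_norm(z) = 0.22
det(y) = -1.45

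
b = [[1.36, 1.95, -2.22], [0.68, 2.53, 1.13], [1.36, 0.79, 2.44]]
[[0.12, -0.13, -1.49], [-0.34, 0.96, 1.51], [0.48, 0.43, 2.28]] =b@[[0.49, -0.27, 0.01], [-0.27, 0.36, 0.21], [0.01, 0.21, 0.86]]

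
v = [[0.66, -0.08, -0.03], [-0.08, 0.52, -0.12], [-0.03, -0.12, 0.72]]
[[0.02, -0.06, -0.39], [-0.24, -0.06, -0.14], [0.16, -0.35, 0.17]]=v @[[-0.01, -0.15, -0.62], [-0.42, -0.27, -0.33], [0.15, -0.54, 0.16]]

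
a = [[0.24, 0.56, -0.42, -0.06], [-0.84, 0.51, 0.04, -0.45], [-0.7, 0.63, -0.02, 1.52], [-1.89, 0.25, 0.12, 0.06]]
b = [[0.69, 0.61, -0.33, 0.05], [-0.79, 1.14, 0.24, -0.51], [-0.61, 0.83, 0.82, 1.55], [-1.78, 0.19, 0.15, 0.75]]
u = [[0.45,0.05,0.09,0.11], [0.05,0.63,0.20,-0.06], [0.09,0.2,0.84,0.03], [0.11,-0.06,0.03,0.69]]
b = u + a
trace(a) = 0.79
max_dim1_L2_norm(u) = 0.87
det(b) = 2.45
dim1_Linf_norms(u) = [0.45, 0.63, 0.84, 0.69]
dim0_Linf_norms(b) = [1.78, 1.14, 0.82, 1.55]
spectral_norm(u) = 0.98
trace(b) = 3.40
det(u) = 0.14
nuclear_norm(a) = 4.91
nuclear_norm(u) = 2.61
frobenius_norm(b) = 3.34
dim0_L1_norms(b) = [3.87, 2.77, 1.54, 2.86]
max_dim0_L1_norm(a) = 3.67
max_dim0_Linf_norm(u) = 0.84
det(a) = 0.60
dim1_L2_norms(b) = [0.98, 1.5, 2.03, 1.95]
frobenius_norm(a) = 2.93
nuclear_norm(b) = 5.90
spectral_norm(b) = 2.66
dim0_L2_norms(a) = [2.2, 1.02, 0.44, 1.59]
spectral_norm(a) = 2.35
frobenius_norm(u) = 1.38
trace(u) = 2.61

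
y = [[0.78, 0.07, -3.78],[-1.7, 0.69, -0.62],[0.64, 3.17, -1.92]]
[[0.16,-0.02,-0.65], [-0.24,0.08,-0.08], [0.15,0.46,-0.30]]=y@[[0.15, 0.01, -0.01], [0.01, 0.15, 0.01], [-0.01, 0.01, 0.17]]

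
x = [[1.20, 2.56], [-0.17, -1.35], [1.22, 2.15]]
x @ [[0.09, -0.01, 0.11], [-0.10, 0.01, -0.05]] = [[-0.15, 0.01, 0.00], [0.12, -0.01, 0.05], [-0.11, 0.01, 0.03]]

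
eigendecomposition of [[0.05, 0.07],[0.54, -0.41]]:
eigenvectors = [[0.7, -0.13],[0.71, 0.99]]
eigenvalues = [0.12, -0.48]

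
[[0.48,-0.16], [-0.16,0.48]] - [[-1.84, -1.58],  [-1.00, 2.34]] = [[2.32, 1.42],[0.84, -1.86]]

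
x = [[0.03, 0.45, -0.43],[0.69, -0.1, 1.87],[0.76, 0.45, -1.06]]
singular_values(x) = [2.24, 1.08, 0.32]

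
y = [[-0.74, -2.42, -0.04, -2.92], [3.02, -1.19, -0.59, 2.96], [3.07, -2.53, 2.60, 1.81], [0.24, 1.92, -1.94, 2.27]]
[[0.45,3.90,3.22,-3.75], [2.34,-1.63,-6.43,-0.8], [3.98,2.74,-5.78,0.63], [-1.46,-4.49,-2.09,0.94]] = y@[[1.51, -0.55, -0.82, -0.1], [0.12, -1.12, 0.37, 1.02], [0.31, 0.81, -0.06, 1.04], [-0.64, -0.28, -1.20, 0.45]]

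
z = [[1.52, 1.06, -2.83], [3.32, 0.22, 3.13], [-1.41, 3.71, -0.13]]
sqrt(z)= [[1.43+0.40j,0.20-0.51j,-0.68+0.58j],[0.80-0.66j,(1.15+0.85j),0.69-0.97j],[(-0.28+0.64j),0.87-0.83j,(1.07+0.94j)]]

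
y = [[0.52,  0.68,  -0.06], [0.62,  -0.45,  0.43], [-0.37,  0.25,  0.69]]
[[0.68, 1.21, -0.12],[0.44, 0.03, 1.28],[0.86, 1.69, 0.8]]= y @ [[0.43, 0.12, 0.58], [0.77, 1.85, -0.48], [1.20, 1.84, 1.64]]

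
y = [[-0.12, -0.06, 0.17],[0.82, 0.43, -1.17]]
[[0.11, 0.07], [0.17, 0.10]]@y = [[0.04,0.02,-0.06], [0.06,0.03,-0.09]]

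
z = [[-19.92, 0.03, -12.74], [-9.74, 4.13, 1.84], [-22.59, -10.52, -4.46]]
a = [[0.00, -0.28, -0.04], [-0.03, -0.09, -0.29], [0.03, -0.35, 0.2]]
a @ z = [[3.63,-0.74,-0.34], [8.03,2.68,1.51], [-1.71,-3.55,-1.92]]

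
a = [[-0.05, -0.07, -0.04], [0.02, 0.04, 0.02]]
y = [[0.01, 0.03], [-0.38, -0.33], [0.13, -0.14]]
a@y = [[0.02, 0.03], [-0.01, -0.02]]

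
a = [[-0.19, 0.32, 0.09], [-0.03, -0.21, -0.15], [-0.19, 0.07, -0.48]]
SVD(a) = [[-0.05, -0.87, -0.48],[0.29, 0.45, -0.85],[0.96, -0.18, 0.23]] @ diag([0.538122550576697, 0.43391233490173914, 0.08743115109016532]) @ [[-0.34, -0.02, -0.94], [0.43, -0.89, -0.14], [0.84, 0.45, -0.31]]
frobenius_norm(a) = 0.70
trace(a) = -0.88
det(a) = -0.02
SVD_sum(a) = [[0.01, 0.00, 0.02], [-0.05, -0.00, -0.15], [-0.17, -0.01, -0.48]] + [[-0.16, 0.34, 0.05],[0.08, -0.17, -0.03],[-0.03, 0.07, 0.01]] + [[-0.04, -0.02, 0.01], [-0.06, -0.03, 0.02], [0.02, 0.01, -0.01]]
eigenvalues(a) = [(-0.38+0.19j), (-0.38-0.19j), (-0.11+0j)]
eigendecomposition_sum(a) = [[-0.07+0.13j, (0.22-0.09j), (0.03+0.22j)],  [-0.01-0.09j, -0.08+0.12j, -0.08-0.10j],  [(-0.11-0.12j), (0.01+0.26j), (-0.23-0.06j)]] + [[(-0.07-0.13j), (0.22+0.09j), 0.03-0.22j], [(-0.01+0.09j), -0.08-0.12j, -0.08+0.10j], [(-0.11+0.12j), (0.01-0.26j), (-0.23+0.06j)]] + [[(-0.05+0j),-0.13-0.00j,0.04-0.00j], [(-0.02+0j),(-0.05-0j),0.01-0.00j], [(0.02-0j),0.06+0.00j,(-0.02+0j)]]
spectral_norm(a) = 0.54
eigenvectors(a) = [[(0.23+0.59j),0.23-0.59j,(-0.87+0j)],[(-0.3-0.22j),(-0.3+0.22j),(-0.32+0j)],[(-0.68+0j),(-0.68-0j),(0.38+0j)]]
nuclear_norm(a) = 1.06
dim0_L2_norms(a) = [0.27, 0.39, 0.51]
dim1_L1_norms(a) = [0.6, 0.39, 0.74]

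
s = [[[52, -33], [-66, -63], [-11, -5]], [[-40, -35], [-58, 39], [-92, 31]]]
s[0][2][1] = -5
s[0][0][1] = -33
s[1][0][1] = -35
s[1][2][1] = 31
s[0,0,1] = -33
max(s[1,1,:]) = 39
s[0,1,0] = -66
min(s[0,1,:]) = -66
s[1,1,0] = -58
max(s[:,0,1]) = -33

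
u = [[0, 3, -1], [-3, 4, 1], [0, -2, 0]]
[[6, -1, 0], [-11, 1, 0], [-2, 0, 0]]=u@[[4, 0, 0], [1, 0, 0], [-3, 1, 0]]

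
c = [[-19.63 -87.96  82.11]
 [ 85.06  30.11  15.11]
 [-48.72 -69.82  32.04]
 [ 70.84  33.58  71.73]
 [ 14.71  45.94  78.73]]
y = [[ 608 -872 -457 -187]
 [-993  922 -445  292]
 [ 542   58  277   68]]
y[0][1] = -872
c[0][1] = -87.96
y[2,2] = 277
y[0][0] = 608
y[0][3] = -187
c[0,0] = -19.63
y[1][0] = -993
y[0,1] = -872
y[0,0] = 608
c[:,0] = [-19.63, 85.06, -48.72, 70.84, 14.71]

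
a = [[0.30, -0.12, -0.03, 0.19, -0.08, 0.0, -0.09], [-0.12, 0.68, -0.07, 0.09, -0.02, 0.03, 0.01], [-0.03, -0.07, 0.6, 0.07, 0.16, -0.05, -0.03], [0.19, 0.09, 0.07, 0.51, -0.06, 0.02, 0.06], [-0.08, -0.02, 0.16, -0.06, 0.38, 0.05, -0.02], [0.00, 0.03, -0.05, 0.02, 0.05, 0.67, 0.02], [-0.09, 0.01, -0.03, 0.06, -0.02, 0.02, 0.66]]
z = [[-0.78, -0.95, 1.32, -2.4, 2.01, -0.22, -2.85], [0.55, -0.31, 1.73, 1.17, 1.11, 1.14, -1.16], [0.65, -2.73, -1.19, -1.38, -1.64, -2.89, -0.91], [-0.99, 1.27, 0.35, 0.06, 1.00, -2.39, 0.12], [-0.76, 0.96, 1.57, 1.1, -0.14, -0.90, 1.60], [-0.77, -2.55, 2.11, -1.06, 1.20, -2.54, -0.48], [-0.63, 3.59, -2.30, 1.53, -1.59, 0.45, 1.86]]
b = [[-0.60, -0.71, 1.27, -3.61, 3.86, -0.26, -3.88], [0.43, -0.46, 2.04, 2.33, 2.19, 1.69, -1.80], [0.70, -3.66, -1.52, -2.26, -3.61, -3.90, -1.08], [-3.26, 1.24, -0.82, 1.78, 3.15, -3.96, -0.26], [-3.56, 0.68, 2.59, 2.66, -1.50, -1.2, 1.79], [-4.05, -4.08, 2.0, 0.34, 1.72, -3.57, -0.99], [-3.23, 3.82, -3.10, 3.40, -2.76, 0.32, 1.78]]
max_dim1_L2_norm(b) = 7.56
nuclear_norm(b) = 39.83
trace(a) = 3.80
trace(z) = -3.04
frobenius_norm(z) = 10.90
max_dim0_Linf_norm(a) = 0.68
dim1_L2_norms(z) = [4.61, 2.94, 4.8, 3.07, 2.93, 4.56, 5.21]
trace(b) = -4.09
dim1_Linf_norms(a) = [0.3, 0.68, 0.6, 0.51, 0.38, 0.67, 0.66]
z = b @ a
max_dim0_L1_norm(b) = 18.79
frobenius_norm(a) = 1.57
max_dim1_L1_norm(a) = 1.02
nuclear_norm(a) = 3.80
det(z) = -191.78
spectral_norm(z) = 7.99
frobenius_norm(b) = 17.42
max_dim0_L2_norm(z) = 5.51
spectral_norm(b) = 10.43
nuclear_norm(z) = 22.80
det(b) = -44144.51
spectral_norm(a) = 0.80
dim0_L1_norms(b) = [15.83, 14.65, 13.34, 16.38, 18.79, 14.9, 11.58]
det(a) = 0.00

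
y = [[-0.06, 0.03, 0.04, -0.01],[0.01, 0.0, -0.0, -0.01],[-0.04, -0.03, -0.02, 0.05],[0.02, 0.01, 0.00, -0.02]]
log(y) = [[-3.95, 4.74, 2.16, -3.41], [0.21, -5.58, -1.22, -1.37], [-2.65, 6.3, -1.15, -1.23], [0.78, 1.82, -1.12, -5.43]]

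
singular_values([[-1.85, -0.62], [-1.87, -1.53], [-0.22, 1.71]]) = [3.16, 1.62]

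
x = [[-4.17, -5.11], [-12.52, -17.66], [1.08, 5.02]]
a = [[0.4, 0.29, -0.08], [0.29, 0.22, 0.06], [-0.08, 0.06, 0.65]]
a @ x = [[-5.39, -7.57], [-3.90, -5.07], [0.28, 2.61]]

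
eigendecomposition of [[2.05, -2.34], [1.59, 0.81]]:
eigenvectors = [[0.77+0.00j, 0.77-0.00j], [0.20-0.60j, 0.20+0.60j]]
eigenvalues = [(1.43+1.83j), (1.43-1.83j)]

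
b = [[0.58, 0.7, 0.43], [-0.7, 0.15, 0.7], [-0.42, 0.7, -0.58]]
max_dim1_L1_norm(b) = 1.71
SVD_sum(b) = [[0.38, 0.26, 0.70], [0.14, 0.09, 0.26], [-0.21, -0.14, -0.38]] + [[0.29,0.35,-0.29], [-0.35,-0.43,0.35], [0.29,0.35,-0.29]] + [[-0.09, 0.09, 0.02],[-0.49, 0.48, 0.09],[-0.50, 0.49, 0.09]]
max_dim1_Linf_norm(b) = 0.7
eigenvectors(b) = [[0.71+0.00j, (0.71-0j), (-0+0j)], [-0.00+0.60j, (-0-0.6j), (-0.52+0j)], [-0.00+0.37j, -0.00-0.37j, (0.85+0j)]]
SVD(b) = [[-0.83,0.54,0.13],[-0.31,-0.65,0.69],[0.46,0.54,0.71]] @ diag([1.006453497296417, 1.004133970613894, 0.9976804733174774]) @ [[-0.46,-0.31,-0.83],[0.54,0.65,-0.54],[-0.71,0.69,0.13]]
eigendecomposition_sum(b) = [[0.29+0.41j, (0.35-0.25j), (0.21-0.15j)], [-0.35+0.25j, 0.21+0.30j, (0.13+0.18j)], [(-0.21+0.15j), 0.13+0.18j, (0.08+0.11j)]] + [[(0.29-0.41j), 0.35+0.25j, 0.21+0.15j],[-0.35-0.25j, (0.21-0.3j), (0.13-0.18j)],[-0.21-0.15j, 0.13-0.18j, (0.08-0.11j)]] + [[-0.00+0.00j,-0.00-0.00j,0.00-0.00j], [-0.00+0.00j,-0.27-0.00j,(0.45-0j)], [-0j,0.44+0.00j,(-0.73+0j)]]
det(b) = -1.01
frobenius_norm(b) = 1.74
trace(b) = 0.15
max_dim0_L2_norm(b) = 1.01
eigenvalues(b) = [(0.58+0.82j), (0.58-0.82j), (-1+0j)]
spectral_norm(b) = 1.01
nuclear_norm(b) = 3.01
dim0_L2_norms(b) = [1.0, 1.0, 1.01]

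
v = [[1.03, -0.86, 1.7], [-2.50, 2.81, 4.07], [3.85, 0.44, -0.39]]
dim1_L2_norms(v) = [2.17, 5.54, 3.89]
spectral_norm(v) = 5.97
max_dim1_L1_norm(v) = 9.38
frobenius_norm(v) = 7.11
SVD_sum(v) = [[-0.06,  0.03,  0.06], [-3.52,  2.09,  3.47], [1.71,  -1.02,  -1.69]] + [[1.12, 0.47, 0.86], [1.01, 0.42, 0.78], [2.12, 0.88, 1.63]] + [[-0.04,-1.36,0.78],[0.01,0.3,-0.17],[0.02,0.58,-0.33]]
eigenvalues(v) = [(-3.13+0j), (3.29+0.81j), (3.29-0.81j)]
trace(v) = 3.45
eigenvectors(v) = [[(0.4+0j), 0.20-0.36j, 0.20+0.36j],[(0.63+0j), -0.82+0.00j, -0.82-0.00j],[-0.67+0.00j, 0.03-0.39j, 0.03+0.39j]]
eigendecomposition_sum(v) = [[(-1.08-0j), -0.23-0.00j, (1.02-0j)], [-1.68-0.00j, -0.36-0.00j, 1.58-0.00j], [1.79+0.00j, 0.38+0.00j, (-1.68+0j)]] + [[(1.06+0.35j), (-0.31+0.75j), 0.34+0.91j],[-0.41-2.15j, 1.59-0.17j, 1.24-1.46j],[(1.03-0.12j), (0.03+0.76j), (0.65+0.64j)]] + [[(1.06-0.35j),  (-0.31-0.75j),  (0.34-0.91j)],[-0.41+2.15j,  (1.59+0.17j),  1.24+1.46j],[(1.03+0.12j),  (0.03-0.76j),  0.65-0.64j]]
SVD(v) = [[0.01, -0.43, -0.9], [0.9, -0.39, 0.2], [-0.44, -0.81, 0.38]] @ diag([5.96589295762074, 3.457332472203241, 1.7391588181820183]) @ [[-0.66,0.39,0.65], [-0.75,-0.31,-0.58], [0.02,0.87,-0.5]]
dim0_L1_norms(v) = [7.38, 4.11, 6.16]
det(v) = -35.87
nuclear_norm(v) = 11.16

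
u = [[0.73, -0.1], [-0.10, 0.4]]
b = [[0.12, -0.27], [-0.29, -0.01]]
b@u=[[0.11, -0.12], [-0.21, 0.02]]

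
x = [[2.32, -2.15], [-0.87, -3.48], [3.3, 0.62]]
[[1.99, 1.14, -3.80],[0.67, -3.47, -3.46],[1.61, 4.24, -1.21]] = x @ [[0.55, 1.15, -0.58], [-0.33, 0.71, 1.14]]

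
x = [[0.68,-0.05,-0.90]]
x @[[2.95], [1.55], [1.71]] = [[0.39]]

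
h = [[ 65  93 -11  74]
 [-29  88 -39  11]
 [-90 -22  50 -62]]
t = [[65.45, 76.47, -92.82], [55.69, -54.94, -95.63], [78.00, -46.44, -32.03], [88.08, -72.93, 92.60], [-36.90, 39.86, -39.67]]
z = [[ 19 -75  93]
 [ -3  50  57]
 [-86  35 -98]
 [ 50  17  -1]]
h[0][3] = 74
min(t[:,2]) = -95.63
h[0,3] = 74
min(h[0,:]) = -11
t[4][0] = -36.9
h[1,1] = 88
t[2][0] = 78.0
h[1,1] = 88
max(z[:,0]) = 50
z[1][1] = 50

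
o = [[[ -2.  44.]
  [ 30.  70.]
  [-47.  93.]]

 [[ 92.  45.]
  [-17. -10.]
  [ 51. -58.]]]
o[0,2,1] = 93.0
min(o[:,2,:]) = -58.0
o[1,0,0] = 92.0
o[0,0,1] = 44.0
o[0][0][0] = -2.0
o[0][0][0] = -2.0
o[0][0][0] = -2.0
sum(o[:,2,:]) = 39.0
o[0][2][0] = -47.0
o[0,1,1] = 70.0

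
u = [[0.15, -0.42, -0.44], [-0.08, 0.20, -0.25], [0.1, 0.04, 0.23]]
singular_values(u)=[0.65, 0.36, 0.09]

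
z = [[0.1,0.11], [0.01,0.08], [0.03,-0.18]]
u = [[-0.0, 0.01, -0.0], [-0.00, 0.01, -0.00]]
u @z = [[0.00, 0.00], [0.0, 0.0]]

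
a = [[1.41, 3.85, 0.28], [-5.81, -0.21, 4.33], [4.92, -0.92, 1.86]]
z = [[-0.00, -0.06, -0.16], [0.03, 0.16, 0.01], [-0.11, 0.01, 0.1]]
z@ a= [[-0.44,  0.16,  -0.56], [-0.84,  0.07,  0.72], [0.28,  -0.52,  0.2]]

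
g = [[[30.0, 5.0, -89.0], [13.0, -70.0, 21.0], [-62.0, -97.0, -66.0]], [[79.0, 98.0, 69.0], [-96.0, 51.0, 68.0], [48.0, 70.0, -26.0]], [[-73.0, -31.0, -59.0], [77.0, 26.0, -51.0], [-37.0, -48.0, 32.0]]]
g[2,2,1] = -48.0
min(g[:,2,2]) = -66.0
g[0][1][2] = 21.0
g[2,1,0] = 77.0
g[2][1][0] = 77.0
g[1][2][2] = -26.0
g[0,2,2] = -66.0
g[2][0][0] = -73.0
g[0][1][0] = 13.0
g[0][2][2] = -66.0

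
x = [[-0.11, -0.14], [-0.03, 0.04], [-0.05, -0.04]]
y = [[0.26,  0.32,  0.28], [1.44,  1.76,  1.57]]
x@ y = [[-0.23, -0.28, -0.25], [0.05, 0.06, 0.05], [-0.07, -0.09, -0.08]]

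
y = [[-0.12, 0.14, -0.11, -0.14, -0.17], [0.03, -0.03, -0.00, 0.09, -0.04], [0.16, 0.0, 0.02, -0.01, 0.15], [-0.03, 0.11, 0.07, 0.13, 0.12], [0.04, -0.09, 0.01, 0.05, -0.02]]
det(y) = -0.000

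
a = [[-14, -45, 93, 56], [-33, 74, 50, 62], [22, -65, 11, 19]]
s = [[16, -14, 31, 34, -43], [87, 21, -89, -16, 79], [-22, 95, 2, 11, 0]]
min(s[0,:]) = -43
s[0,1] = -14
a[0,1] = -45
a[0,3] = 56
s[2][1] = 95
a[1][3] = 62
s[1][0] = 87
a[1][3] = 62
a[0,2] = 93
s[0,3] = 34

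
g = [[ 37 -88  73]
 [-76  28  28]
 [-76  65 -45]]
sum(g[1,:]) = -20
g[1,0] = -76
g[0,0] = 37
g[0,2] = 73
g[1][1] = 28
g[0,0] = 37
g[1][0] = -76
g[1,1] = 28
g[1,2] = 28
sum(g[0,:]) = 22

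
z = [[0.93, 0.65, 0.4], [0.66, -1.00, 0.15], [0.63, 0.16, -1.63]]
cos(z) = [[0.32, -0.01, 0.06],[-0.02, 0.36, 0.04],[0.11, 0.00, -0.14]]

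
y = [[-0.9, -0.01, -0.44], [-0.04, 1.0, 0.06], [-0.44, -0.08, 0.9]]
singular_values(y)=[1.01, 1.0, 1.0]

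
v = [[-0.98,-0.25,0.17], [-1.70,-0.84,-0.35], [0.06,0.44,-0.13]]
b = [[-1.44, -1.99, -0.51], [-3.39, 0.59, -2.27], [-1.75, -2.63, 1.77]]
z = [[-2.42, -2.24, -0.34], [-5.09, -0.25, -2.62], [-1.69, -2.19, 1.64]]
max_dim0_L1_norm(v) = 2.74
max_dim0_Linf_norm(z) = 5.09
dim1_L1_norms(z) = [5.0, 7.96, 5.52]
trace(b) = 0.92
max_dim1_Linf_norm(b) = 3.39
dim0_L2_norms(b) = [4.08, 3.35, 2.92]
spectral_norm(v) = 2.16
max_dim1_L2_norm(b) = 4.12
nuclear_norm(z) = 10.69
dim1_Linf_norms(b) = [1.99, 3.39, 2.63]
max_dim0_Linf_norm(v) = 1.7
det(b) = -17.83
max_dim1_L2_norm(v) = 1.93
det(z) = -17.39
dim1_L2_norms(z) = [3.32, 5.73, 3.22]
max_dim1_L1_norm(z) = 7.96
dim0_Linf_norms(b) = [3.39, 2.63, 2.27]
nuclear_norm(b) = 9.40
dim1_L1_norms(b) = [3.94, 6.25, 6.15]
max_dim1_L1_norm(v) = 2.89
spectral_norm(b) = 4.53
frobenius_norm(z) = 7.36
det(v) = -0.32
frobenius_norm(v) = 2.23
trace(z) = -1.03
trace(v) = -1.95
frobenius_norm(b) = 6.03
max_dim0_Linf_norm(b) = 3.39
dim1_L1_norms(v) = [1.4, 2.89, 0.63]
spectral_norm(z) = 6.45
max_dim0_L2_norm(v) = 1.96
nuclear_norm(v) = 2.93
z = v + b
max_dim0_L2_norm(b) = 4.08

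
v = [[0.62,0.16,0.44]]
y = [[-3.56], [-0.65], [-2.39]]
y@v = [[-2.21, -0.57, -1.57], [-0.4, -0.10, -0.29], [-1.48, -0.38, -1.05]]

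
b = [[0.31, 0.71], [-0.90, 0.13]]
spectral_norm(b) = 0.97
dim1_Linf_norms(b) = [0.71, 0.9]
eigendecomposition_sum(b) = [[(0.15+0.38j),0.35-0.10j], [-0.45+0.12j,0.06+0.41j]] + [[0.15-0.38j, 0.35+0.10j],[-0.45-0.12j, 0.07-0.41j]]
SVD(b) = [[-0.49,0.87],[0.87,0.49]] @ diag([0.9653833438740984, 0.7036582973080503]) @ [[-0.97, -0.24], [-0.24, 0.97]]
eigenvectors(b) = [[(-0.07-0.66j), -0.07+0.66j], [(0.75+0j), (0.75-0j)]]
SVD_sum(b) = [[0.46, 0.12], [-0.82, -0.2]] + [[-0.15, 0.59],[-0.08, 0.33]]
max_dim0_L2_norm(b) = 0.95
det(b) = 0.68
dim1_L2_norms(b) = [0.77, 0.91]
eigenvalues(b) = [(0.22+0.79j), (0.22-0.79j)]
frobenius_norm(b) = 1.19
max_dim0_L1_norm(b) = 1.21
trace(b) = 0.44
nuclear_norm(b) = 1.67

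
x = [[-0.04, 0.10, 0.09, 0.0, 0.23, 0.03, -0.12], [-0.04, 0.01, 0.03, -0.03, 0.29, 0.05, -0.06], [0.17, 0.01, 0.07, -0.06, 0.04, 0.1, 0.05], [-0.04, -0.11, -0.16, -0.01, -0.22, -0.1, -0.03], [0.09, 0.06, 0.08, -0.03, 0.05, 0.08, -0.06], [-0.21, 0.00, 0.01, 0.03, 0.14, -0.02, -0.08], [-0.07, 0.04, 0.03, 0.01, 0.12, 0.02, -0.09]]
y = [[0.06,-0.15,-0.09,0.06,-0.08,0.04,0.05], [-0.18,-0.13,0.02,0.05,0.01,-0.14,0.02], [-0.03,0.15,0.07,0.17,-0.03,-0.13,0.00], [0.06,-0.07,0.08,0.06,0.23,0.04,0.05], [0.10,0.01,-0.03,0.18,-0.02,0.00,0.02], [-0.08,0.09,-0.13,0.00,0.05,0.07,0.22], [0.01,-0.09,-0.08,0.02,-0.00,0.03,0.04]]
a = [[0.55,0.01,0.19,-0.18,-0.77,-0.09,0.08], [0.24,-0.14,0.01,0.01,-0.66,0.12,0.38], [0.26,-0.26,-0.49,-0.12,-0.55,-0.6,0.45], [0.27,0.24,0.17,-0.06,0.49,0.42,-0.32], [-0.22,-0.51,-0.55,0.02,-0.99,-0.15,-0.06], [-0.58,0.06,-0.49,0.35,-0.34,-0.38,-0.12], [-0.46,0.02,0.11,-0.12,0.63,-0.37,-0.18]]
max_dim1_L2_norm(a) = 1.27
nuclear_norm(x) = 1.22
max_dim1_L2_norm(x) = 0.31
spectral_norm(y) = 0.33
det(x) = -0.00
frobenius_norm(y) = 0.65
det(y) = 0.00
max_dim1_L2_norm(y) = 0.3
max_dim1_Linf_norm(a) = 0.99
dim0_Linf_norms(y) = [0.18, 0.15, 0.13, 0.18, 0.23, 0.14, 0.22]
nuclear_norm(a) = 5.40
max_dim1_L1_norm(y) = 0.64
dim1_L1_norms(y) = [0.53, 0.55, 0.58, 0.59, 0.36, 0.64, 0.27]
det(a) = 0.01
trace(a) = -1.69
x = y @ a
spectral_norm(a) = 2.03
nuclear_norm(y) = 1.48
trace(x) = -0.03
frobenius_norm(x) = 0.68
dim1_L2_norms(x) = [0.3, 0.31, 0.23, 0.31, 0.18, 0.27, 0.17]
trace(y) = 0.15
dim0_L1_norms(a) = [2.58, 1.24, 2.01, 0.86, 4.43, 2.13, 1.59]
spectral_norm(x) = 0.55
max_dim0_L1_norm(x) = 1.09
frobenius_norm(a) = 2.64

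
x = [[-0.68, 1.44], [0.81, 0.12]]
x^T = [[-0.68, 0.81],[1.44, 0.12]]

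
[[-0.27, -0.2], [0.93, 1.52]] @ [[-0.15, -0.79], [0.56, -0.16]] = [[-0.07,0.25], [0.71,-0.98]]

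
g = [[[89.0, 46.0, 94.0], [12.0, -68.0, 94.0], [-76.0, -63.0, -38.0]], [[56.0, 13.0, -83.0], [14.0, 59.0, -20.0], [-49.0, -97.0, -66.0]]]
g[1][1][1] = 59.0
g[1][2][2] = -66.0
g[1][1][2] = -20.0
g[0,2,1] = -63.0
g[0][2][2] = -38.0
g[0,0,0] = 89.0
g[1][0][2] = -83.0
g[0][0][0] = 89.0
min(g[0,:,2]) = -38.0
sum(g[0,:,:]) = 90.0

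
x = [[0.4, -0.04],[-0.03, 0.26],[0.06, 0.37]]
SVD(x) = [[0.12, 0.98], [-0.57, -0.05], [-0.81, 0.18]] @ diag([0.45405004977056046, 0.4055102369895877]) @ [[0.04, -1.0], [1.00, 0.04]]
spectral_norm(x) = 0.45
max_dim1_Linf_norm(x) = 0.4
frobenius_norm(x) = 0.61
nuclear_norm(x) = 0.86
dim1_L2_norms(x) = [0.4, 0.26, 0.37]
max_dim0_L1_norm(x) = 0.67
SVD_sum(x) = [[0.0,-0.06],[-0.01,0.26],[-0.01,0.37]] + [[0.4, 0.02], [-0.02, -0.00], [0.07, 0.0]]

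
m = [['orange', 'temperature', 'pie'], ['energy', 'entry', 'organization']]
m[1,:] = ['energy', 'entry', 'organization']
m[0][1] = 'temperature'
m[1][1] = 'entry'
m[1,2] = 'organization'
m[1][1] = 'entry'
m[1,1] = 'entry'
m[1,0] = 'energy'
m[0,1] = 'temperature'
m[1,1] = 'entry'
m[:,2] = ['pie', 'organization']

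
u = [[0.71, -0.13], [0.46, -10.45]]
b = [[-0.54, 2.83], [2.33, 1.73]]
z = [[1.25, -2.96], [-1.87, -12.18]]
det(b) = -7.53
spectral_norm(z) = 12.63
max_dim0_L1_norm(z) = 15.14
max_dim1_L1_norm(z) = 14.05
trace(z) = -10.93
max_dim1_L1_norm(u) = 10.91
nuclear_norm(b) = 5.64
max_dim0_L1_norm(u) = 10.58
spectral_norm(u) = 10.46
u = b + z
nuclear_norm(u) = 11.16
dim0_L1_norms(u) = [1.17, 10.58]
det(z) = -20.76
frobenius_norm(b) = 4.09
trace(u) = -9.74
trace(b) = 1.19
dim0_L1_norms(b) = [2.87, 4.56]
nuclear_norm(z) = 14.27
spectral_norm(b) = 3.46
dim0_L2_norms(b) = [2.39, 3.32]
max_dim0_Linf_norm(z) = 12.18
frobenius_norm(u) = 10.48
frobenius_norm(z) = 12.73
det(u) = -7.36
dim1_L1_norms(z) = [4.21, 14.05]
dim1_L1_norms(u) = [0.84, 10.91]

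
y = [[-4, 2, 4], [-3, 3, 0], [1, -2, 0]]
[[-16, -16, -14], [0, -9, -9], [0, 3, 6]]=y @ [[0, 3, 0], [0, 0, -3], [-4, -1, -2]]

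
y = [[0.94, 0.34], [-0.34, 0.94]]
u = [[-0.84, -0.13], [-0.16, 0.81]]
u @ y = [[-0.75, -0.41], [-0.43, 0.71]]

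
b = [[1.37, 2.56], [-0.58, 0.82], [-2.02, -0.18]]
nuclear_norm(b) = 5.02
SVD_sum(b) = [[1.86, 2.14], [0.16, 0.18], [-0.96, -1.10]] + [[-0.49, 0.42],  [-0.74, 0.64],  [-1.06, 0.92]]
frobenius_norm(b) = 3.68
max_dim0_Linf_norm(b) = 2.56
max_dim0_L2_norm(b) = 2.69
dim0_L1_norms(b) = [3.97, 3.56]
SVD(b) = [[-0.89,-0.35],[-0.07,-0.53],[0.46,-0.77]] @ diag([3.194580119082121, 1.8294146229778696]) @ [[-0.66, -0.76], [0.76, -0.66]]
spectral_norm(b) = 3.19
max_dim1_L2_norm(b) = 2.9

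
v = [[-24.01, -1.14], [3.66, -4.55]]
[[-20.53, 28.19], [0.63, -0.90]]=v@[[0.83, -1.14], [0.53, -0.72]]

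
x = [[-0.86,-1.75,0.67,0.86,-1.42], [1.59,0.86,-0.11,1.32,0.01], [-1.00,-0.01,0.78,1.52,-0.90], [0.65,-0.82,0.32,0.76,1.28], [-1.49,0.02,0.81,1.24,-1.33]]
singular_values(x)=[3.96, 2.4, 1.92, 1.1, 0.02]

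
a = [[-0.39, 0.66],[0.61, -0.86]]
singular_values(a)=[1.3, 0.05]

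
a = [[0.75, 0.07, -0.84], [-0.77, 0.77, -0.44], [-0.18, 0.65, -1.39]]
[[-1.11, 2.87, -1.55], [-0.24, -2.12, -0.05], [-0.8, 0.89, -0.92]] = a @ [[-1.37, 2.13, -1.90], [-1.7, -1.57, -1.98], [-0.04, -1.65, -0.02]]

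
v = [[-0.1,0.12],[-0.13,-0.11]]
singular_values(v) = [0.17, 0.16]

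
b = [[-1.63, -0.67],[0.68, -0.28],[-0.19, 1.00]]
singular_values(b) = [1.85, 1.12]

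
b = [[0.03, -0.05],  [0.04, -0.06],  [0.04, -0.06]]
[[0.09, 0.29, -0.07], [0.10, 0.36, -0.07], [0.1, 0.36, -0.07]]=b @ [[0.47, 2.26, 3.70], [-1.42, -4.52, 3.64]]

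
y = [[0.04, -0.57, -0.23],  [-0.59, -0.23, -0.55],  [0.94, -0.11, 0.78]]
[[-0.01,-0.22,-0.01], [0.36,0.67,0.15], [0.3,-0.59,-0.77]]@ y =[[0.12,0.06,0.12], [-0.24,-0.38,-0.33], [-0.36,0.05,-0.35]]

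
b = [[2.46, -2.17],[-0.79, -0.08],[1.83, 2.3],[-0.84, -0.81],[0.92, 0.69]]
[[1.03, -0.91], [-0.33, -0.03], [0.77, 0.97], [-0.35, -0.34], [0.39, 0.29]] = b @[[0.42, 0.00], [0.00, 0.42]]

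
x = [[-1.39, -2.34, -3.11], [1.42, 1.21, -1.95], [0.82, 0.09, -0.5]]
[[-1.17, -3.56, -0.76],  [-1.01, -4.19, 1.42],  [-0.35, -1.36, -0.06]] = x @ [[-0.18, -0.69, -0.41],[0.05, -0.14, 1.06],[0.42, 1.56, -0.37]]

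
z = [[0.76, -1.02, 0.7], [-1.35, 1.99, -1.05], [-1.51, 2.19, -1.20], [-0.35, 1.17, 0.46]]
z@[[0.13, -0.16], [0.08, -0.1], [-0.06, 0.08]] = [[-0.02, 0.04], [0.05, -0.07], [0.05, -0.07], [0.02, -0.02]]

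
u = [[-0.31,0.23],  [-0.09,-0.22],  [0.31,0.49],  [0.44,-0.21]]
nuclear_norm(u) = 1.25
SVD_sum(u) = [[-0.13, -0.08], [-0.16, -0.10], [0.44, 0.27], [0.23, 0.14]] + [[-0.18,0.31], [0.07,-0.12], [-0.13,0.22], [0.21,-0.35]]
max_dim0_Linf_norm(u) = 0.49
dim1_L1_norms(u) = [0.54, 0.31, 0.8, 0.65]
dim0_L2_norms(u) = [0.63, 0.62]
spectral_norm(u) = 0.63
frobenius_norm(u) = 0.88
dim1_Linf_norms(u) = [0.31, 0.22, 0.49, 0.44]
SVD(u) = [[-0.23, 0.58], [-0.3, -0.23], [0.82, 0.42], [0.42, -0.66]] @ diag([0.6314550542979772, 0.6169801572186407]) @ [[0.86, 0.52], [-0.52, 0.86]]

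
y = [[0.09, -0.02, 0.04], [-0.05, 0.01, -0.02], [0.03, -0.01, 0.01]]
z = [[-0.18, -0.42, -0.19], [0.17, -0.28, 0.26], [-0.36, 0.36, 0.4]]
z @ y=[[-0.00,0.00,-0.0], [0.04,-0.01,0.02], [-0.04,0.01,-0.02]]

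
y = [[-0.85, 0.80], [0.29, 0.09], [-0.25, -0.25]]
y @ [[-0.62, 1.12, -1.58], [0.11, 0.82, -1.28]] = [[0.62,-0.30,0.32], [-0.17,0.40,-0.57], [0.13,-0.48,0.72]]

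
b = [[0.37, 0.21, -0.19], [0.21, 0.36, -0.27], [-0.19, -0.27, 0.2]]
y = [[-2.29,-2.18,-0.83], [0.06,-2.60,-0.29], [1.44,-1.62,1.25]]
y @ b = [[-1.15, -1.04, 0.86], [-0.47, -0.85, 0.63], [-0.04, -0.62, 0.41]]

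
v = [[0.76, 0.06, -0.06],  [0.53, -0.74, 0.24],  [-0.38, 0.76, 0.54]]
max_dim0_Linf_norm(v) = 0.76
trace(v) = 0.56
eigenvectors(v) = [[0.05, -0.79, 0.32], [-0.88, -0.18, 0.28], [0.48, 0.59, 0.91]]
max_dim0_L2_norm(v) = 1.06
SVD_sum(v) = [[0.30,-0.34,-0.08],[0.55,-0.62,-0.15],[-0.59,0.66,0.16]] + [[0.42, 0.32, 0.22], [0.05, 0.04, 0.02], [0.26, 0.2, 0.13]] + [[0.04, 0.08, -0.19], [-0.07, -0.15, 0.37], [-0.05, -0.10, 0.24]]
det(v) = -0.47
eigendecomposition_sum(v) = [[-0.02, 0.04, -0.01], [0.29, -0.80, 0.15], [-0.16, 0.44, -0.08]] + [[0.68,  -0.08,  -0.21], [0.15,  -0.02,  -0.05], [-0.51,  0.06,  0.16]] + [[0.1, 0.09, 0.16],[0.09, 0.08, 0.14],[0.29, 0.27, 0.46]]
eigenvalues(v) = [-0.9, 0.82, 0.64]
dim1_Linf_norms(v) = [0.76, 0.74, 0.76]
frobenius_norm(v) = 1.58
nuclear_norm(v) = 2.53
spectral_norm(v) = 1.32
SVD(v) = [[-0.35, 0.85, -0.40], [-0.64, 0.10, 0.76], [0.68, 0.52, 0.51]] @ diag([1.322954096114384, 0.6730318195402537, 0.5303966718037633]) @ [[-0.65, 0.73, 0.18],[0.73, 0.56, 0.38],[-0.18, -0.38, 0.91]]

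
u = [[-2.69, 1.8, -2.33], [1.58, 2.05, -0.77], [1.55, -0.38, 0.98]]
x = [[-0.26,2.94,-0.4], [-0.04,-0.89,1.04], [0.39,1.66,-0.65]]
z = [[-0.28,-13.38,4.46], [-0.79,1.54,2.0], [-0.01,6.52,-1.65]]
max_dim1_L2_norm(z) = 14.11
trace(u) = 0.34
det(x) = 1.30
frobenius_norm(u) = 5.17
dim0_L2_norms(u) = [3.48, 2.75, 2.64]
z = u @ x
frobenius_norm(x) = 3.75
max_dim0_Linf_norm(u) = 2.69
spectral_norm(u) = 4.38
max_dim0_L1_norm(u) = 5.82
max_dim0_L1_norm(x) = 5.49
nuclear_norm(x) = 4.93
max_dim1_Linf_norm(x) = 2.94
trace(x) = -1.80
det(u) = -0.75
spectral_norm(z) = 15.64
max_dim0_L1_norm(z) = 21.44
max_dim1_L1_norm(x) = 3.6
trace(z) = -0.39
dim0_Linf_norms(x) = [0.39, 2.94, 1.04]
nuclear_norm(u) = 7.18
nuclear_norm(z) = 18.21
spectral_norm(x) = 3.62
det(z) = -0.83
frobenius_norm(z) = 15.85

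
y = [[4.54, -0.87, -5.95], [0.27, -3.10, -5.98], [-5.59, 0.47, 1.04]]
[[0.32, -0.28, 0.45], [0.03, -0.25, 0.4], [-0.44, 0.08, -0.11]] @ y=[[-1.14, 0.80, 0.24], [-2.17, 0.94, 1.73], [-1.36, 0.08, 2.03]]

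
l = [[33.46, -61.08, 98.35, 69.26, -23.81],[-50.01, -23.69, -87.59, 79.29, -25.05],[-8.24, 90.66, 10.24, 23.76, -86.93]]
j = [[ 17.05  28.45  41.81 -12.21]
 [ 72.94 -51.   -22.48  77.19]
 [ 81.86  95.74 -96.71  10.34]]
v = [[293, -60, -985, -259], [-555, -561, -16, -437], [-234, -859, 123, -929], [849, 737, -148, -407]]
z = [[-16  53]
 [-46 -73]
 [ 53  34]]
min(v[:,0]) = -555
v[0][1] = -60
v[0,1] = -60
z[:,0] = [-16, -46, 53]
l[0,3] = 69.26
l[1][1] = -23.69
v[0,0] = 293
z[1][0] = -46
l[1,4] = -25.05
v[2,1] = -859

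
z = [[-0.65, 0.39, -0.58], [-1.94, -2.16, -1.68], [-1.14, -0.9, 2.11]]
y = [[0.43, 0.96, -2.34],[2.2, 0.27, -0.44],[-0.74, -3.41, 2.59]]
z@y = [[1.01, 1.46, -0.15], [-4.34, 3.28, 1.14], [-4.03, -8.53, 8.53]]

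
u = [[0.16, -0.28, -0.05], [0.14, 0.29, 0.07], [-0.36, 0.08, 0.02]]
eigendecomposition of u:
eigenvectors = [[(-0.1+0j), (0.48+0.16j), 0.48-0.16j], [(-0.22+0j), 0.11-0.18j, 0.11+0.18j], [(0.97+0j), -0.84+0.00j, (-0.84-0j)]]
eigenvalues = [(0.04+0j), (0.22+0.09j), (0.22-0.09j)]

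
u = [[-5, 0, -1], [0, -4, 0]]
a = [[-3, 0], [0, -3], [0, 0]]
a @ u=[[15, 0, 3], [0, 12, 0], [0, 0, 0]]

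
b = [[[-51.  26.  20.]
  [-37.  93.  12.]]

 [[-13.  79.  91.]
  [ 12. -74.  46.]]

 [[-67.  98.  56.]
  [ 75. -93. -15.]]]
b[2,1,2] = -15.0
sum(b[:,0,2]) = 167.0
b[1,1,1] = -74.0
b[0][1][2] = 12.0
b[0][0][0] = -51.0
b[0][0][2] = 20.0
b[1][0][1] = 79.0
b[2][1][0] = 75.0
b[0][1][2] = 12.0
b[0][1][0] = -37.0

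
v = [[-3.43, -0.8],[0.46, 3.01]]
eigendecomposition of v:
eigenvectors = [[-1.00, 0.12], [0.07, -0.99]]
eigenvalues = [-3.37, 2.95]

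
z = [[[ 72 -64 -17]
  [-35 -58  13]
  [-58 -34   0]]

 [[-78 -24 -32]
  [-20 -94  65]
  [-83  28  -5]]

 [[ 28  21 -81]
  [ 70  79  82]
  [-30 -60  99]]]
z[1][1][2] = 65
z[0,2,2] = 0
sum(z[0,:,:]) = -181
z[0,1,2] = 13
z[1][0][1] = -24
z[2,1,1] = 79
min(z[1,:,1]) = -94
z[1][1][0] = -20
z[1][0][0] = -78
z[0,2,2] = 0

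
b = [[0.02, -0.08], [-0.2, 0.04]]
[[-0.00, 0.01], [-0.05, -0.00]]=b@[[0.27, -0.01], [0.11, -0.11]]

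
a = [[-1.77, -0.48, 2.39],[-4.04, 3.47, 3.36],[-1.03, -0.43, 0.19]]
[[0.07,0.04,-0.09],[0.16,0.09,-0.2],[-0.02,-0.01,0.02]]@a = [[-0.19,0.14,0.28],[-0.44,0.32,0.65],[0.06,-0.03,-0.08]]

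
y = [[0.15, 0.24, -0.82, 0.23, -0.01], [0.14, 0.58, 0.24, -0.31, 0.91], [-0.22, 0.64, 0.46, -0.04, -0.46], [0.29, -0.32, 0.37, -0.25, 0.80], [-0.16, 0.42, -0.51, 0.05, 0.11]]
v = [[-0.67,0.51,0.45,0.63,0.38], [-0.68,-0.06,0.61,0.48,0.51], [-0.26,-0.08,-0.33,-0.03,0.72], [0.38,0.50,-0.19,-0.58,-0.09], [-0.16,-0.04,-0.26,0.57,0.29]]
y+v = [[-0.52, 0.75, -0.37, 0.86, 0.37], [-0.54, 0.52, 0.85, 0.17, 1.42], [-0.48, 0.56, 0.13, -0.07, 0.26], [0.67, 0.18, 0.18, -0.83, 0.71], [-0.32, 0.38, -0.77, 0.62, 0.4]]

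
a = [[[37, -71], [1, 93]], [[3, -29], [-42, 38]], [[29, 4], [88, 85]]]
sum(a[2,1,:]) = 173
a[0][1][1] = 93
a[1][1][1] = 38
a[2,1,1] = 85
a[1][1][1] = 38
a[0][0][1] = -71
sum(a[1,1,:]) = -4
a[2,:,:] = [[29, 4], [88, 85]]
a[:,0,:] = [[37, -71], [3, -29], [29, 4]]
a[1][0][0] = 3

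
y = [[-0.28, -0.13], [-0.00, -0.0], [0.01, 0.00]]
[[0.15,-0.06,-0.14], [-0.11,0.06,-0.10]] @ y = [[-0.04, -0.02], [0.03, 0.01]]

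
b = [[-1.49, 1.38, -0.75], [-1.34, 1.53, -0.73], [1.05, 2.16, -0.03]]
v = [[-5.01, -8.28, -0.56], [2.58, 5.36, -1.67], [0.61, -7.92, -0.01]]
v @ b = [[17.97, -20.79, 9.82], [-12.78, 8.15, -5.8], [9.69, -11.30, 5.32]]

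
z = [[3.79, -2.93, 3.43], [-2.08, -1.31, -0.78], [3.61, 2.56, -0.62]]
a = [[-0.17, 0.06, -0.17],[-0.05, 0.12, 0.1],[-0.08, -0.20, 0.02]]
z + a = [[3.62, -2.87, 3.26], [-2.13, -1.19, -0.68], [3.53, 2.36, -0.6]]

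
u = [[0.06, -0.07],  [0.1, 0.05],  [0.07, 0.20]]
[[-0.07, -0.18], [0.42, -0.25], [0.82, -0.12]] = u @ [[2.60,-2.61],  [3.18,0.30]]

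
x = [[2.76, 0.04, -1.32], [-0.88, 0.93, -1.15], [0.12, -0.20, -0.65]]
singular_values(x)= [3.1, 1.73, 0.45]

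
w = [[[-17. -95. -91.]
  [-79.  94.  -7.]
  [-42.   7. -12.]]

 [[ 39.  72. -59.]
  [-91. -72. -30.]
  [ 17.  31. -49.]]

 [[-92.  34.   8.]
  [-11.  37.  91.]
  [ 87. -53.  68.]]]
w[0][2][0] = -42.0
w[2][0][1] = 34.0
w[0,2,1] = 7.0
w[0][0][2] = -91.0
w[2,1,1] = 37.0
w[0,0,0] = -17.0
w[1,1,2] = -30.0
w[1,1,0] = -91.0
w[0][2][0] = -42.0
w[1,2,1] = 31.0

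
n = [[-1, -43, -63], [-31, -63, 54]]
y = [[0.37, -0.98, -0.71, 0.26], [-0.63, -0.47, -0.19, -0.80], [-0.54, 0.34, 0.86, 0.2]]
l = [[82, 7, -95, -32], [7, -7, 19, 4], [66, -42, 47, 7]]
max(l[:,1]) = 7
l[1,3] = 4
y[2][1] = 0.343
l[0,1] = 7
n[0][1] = -43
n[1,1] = -63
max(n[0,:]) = -1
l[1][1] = -7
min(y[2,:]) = -0.538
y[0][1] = -0.976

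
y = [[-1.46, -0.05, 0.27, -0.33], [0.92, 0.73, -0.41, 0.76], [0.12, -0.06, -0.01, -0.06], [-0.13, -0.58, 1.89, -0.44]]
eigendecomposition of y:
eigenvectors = [[-0.91+0.00j,(0.11+0j),(0.13-0.07j),(0.13+0.07j)], [0.41+0.00j,(0.76+0j),0.47+0.33j,(0.47-0.33j)], [(0.09+0j),0.02+0.00j,(-0.05-0.09j),(-0.05+0.09j)], [-0.05+0.00j,(-0.64+0j),-0.80+0.00j,-0.80-0.00j]]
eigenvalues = [(-1.48+0j), (0.21+0j), (0.04+0.44j), (0.04-0.44j)]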